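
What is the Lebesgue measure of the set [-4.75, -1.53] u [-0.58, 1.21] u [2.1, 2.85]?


For pairwise disjoint intervals, m(union) = sum of lengths.
= (-1.53 - -4.75) + (1.21 - -0.58) + (2.85 - 2.1)
= 3.22 + 1.79 + 0.75
= 5.76


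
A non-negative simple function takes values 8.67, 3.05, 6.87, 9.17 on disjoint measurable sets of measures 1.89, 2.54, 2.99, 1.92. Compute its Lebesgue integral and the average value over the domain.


Step 1: Integral = sum(value_i * measure_i)
= 8.67*1.89 + 3.05*2.54 + 6.87*2.99 + 9.17*1.92
= 16.3863 + 7.747 + 20.5413 + 17.6064
= 62.281
Step 2: Total measure of domain = 1.89 + 2.54 + 2.99 + 1.92 = 9.34
Step 3: Average value = 62.281 / 9.34 = 6.668201


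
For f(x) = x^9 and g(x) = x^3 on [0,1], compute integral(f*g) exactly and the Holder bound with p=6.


Step 1: Exact integral of f*g = integral(x^12, 0, 1) = 1/13
     = 0.076923
Step 2: Holder bound with p=6, q=1.2:
  ||f||_p = (integral x^54 dx)^(1/6) = (1/55)^(1/6) = 0.51279
  ||g||_q = (integral x^3.6 dx)^(1/1.2) = (1/4.6)^(1/1.2) = 0.280351
Step 3: Holder bound = ||f||_p * ||g||_q = 0.51279 * 0.280351 = 0.143761
Verification: 0.076923 <= 0.143761 (Holder holds)


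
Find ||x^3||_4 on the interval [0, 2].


Step 1: ||f||_4 = (integral_0^2 |x^3|^4 dx)^(1/4)
     = (integral_0^2 x^12 dx)^(1/4)
Step 2: integral_0^2 x^12 dx = [x^13/(13)] from 0 to 2 = 2^13/13
     = 8192/13 = 630.153846
Step 3: ||f||_4 = (630.153846)^(1/4) = 5.010276


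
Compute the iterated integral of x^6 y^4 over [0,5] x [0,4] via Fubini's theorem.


By Fubini's theorem, the double integral factors as a product of single integrals:
Step 1: integral_0^5 x^6 dx = [x^7/7] from 0 to 5
     = 5^7/7 = 11160.714286
Step 2: integral_0^4 y^4 dy = [y^5/5] from 0 to 4
     = 4^5/5 = 204.8
Step 3: Double integral = 11160.714286 * 204.8 = 2.285714e+06


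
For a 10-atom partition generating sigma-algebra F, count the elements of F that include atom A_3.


Each element of F is a union of some subset S of the 10 atoms.
The element contains A_3 iff A_3 is in S.
So we count subsets S of {A_1,...,A_10} with A_3 in S: choose freely among the other 9 atoms.
Count = 2^(10-1) = 2^9 = 512.


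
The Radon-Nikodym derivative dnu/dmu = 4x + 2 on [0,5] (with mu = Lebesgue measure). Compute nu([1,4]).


nu(A) = integral_A (dnu/dmu) dmu = integral_1^4 (4x + 2) dx
Step 1: Antiderivative F(x) = (4/2)x^2 + 2x
Step 2: F(4) = (4/2)*4^2 + 2*4 = 32 + 8 = 40
Step 3: F(1) = (4/2)*1^2 + 2*1 = 2 + 2 = 4
Step 4: nu([1,4]) = F(4) - F(1) = 40 - 4 = 36


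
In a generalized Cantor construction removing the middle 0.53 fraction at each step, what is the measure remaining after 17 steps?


Step 1: At each step, fraction remaining = 1 - 0.53 = 0.47
Step 2: After 17 steps, measure = (0.47)^17
Result = 2.664794e-06


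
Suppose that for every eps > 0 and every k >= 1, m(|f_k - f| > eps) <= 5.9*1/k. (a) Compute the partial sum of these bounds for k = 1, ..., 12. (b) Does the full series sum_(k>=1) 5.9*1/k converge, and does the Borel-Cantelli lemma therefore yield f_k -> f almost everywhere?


Step 1: List the terms 5.9*1/k for k = 1 to 12:
  k=1: 5.9
  k=2: 2.95
  k=3: 1.966667
  k=4: 1.475
  k=5: 1.18
  k=6: 0.983333
  k=7: 0.842857
  k=8: 0.7375
  k=9: 0.655556
  k=10: 0.59
  k=11: 0.536364
  k=12: 0.491667
Step 2: Partial sum = 5.9 + 2.95 + 1.966667 + 1.475 + 1.18 + 0.983333 + 0.842857 + 0.7375 + 0.655556 + 0.59 + 0.536364 + 0.491667
     = 18.308943
Step 3: The full series sum_(k>=1) 5.9*1/k diverges (harmonic series, p = 1; a nonzero constant multiple of a divergent series diverges).
Step 4: The (first) Borel-Cantelli lemma requires a summable sequence of measures, so it does not apply here;
        from this bound alone no conclusion about a.e. convergence can be drawn (convergence in measure still
        gives an a.e.-convergent subsequence, but not a.e. convergence of the whole sequence).
Conclusion: series diverges; Borel-Cantelli is inconclusive about a.e. convergence of f_k.


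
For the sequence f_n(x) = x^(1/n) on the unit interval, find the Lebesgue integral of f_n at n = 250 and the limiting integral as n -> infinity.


At n = 250: f_250(x) = x^(1/250).
Step 1: integral(x^(1/250), 0, 1) = [x^(1/250+1) / (1/250+1)] from 0 to 1
     = 1 / (1/250 + 1) = 1 / ((250+1)/250) = 250/(250+1)
     = 250/251 = 0.996016
Step 2: As n -> infinity, f_n(x) = x^(1/n) -> 1 for x in (0,1], and f_n is increasing in n.
By MCT, lim_n integral(f_n) = integral(lim_n f_n) = integral(1, 0, 1) = 1.
Step 3: Verify convergence: 250/251 = 0.996016 -> 1


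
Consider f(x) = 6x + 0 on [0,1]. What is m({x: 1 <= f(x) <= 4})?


f^(-1)([1, 4]) = {x : 1 <= 6x + 0 <= 4}
Solving: (1 - 0)/6 <= x <= (4 - 0)/6
= [0.166667, 0.666667]
Intersecting with [0,1]: [0.166667, 0.666667]
Measure = 0.666667 - 0.166667 = 0.5


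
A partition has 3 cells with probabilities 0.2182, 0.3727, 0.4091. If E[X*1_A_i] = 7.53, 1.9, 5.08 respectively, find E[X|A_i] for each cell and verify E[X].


For each cell A_i: E[X|A_i] = E[X*1_A_i] / P(A_i)
Step 1: E[X|A_1] = 7.53 / 0.2182 = 34.509624
Step 2: E[X|A_2] = 1.9 / 0.3727 = 5.097934
Step 3: E[X|A_3] = 5.08 / 0.4091 = 12.417502
Verification: E[X] = sum E[X*1_A_i] = 7.53 + 1.9 + 5.08 = 14.51


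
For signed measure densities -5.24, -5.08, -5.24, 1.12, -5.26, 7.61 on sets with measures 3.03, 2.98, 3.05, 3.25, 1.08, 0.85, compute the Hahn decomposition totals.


Step 1: Compute signed measure on each set:
  Set 1: -5.24 * 3.03 = -15.8772
  Set 2: -5.08 * 2.98 = -15.1384
  Set 3: -5.24 * 3.05 = -15.982
  Set 4: 1.12 * 3.25 = 3.64
  Set 5: -5.26 * 1.08 = -5.6808
  Set 6: 7.61 * 0.85 = 6.4685
Step 2: Total signed measure = (-15.8772) + (-15.1384) + (-15.982) + (3.64) + (-5.6808) + (6.4685)
     = -42.5699
Step 3: Positive part mu+(X) = sum of positive contributions = 10.1085
Step 4: Negative part mu-(X) = |sum of negative contributions| = 52.6784


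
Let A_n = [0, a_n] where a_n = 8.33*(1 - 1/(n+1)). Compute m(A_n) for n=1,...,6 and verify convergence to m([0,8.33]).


By continuity of measure from below: if A_n increases to A, then m(A_n) -> m(A).
Here A = [0, 8.33], so m(A) = 8.33
Step 1: a_1 = 8.33*(1 - 1/2) = 4.165, m(A_1) = 4.165
Step 2: a_2 = 8.33*(1 - 1/3) = 5.5533, m(A_2) = 5.5533
Step 3: a_3 = 8.33*(1 - 1/4) = 6.2475, m(A_3) = 6.2475
Step 4: a_4 = 8.33*(1 - 1/5) = 6.664, m(A_4) = 6.664
Step 5: a_5 = 8.33*(1 - 1/6) = 6.9417, m(A_5) = 6.9417
Step 6: a_6 = 8.33*(1 - 1/7) = 7.14, m(A_6) = 7.14
Limit: m(A_n) -> m([0,8.33]) = 8.33


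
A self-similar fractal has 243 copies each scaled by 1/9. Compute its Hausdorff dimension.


For a self-similar set with N copies scaled by 1/r:
dim_H = log(N)/log(r) = log(243)/log(9)
= 5.493061/2.197225
= 2.5


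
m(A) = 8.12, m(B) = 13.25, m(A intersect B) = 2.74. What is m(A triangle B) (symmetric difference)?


m(A Delta B) = m(A) + m(B) - 2*m(A n B)
= 8.12 + 13.25 - 2*2.74
= 8.12 + 13.25 - 5.48
= 15.89


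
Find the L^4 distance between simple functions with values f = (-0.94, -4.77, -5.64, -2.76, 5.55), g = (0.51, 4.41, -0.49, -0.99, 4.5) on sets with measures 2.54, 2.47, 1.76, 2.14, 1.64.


Step 1: Compute differences f_i - g_i:
  -0.94 - 0.51 = -1.45
  -4.77 - 4.41 = -9.18
  -5.64 - -0.49 = -5.15
  -2.76 - -0.99 = -1.77
  5.55 - 4.5 = 1.05
Step 2: Compute |diff|^4 * measure for each set:
  |-1.45|^4 * 2.54 = 4.420506 * 2.54 = 11.228086
  |-9.18|^4 * 2.47 = 7101.837402 * 2.47 = 17541.538382
  |-5.15|^4 * 1.76 = 703.443006 * 1.76 = 1238.059691
  |-1.77|^4 * 2.14 = 9.815062 * 2.14 = 21.004234
  |1.05|^4 * 1.64 = 1.215506 * 1.64 = 1.99343
Step 3: Sum = 18813.823823
Step 4: ||f-g||_4 = (18813.823823)^(1/4) = 11.711682


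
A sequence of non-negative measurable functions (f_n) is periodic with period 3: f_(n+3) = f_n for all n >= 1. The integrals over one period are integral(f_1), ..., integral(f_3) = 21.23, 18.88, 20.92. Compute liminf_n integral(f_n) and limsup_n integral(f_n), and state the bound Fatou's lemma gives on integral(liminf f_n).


The sequence (integral(f_n)) is periodic with period 3, repeating the values 21.23, 18.88, 20.92 indefinitely.
Step 1: For a periodic sequence, every tail (a_m, a_(m+1), ...) contains all 3 period values infinitely often.
Step 2: Hence inf of every tail = min of the period values = min(21.23, 18.88, 20.92) = 18.88.
        liminf_n integral(f_n) = sup over m of (inf of tail from m) = 18.88.
Step 3: Similarly sup of every tail = max of the period values = 21.23.
        limsup_n integral(f_n) = 21.23.
Step 4: Fatou's lemma: integral(liminf_n f_n) <= liminf_n integral(f_n) = 18.88.
        So the integral of the pointwise liminf is at most 18.88.


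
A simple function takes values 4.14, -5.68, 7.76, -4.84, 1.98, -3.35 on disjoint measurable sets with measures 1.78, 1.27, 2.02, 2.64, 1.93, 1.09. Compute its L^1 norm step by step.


Step 1: Compute |f_i|^1 for each value:
  |4.14|^1 = 4.14
  |-5.68|^1 = 5.68
  |7.76|^1 = 7.76
  |-4.84|^1 = 4.84
  |1.98|^1 = 1.98
  |-3.35|^1 = 3.35
Step 2: Multiply by measures and sum:
  4.14 * 1.78 = 7.3692
  5.68 * 1.27 = 7.2136
  7.76 * 2.02 = 15.6752
  4.84 * 2.64 = 12.7776
  1.98 * 1.93 = 3.8214
  3.35 * 1.09 = 3.6515
Sum = 7.3692 + 7.2136 + 15.6752 + 12.7776 + 3.8214 + 3.6515 = 50.5085
Step 3: Take the p-th root:
||f||_1 = (50.5085)^(1/1) = 50.5085


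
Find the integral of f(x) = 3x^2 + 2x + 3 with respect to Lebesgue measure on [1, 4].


The Lebesgue integral of a Riemann-integrable function agrees with the Riemann integral.
Antiderivative F(x) = (3/3)x^3 + (2/2)x^2 + 3x
F(4) = (3/3)*4^3 + (2/2)*4^2 + 3*4
     = (3/3)*64 + (2/2)*16 + 3*4
     = 64 + 16 + 12
     = 92
F(1) = 5
Integral = F(4) - F(1) = 92 - 5 = 87


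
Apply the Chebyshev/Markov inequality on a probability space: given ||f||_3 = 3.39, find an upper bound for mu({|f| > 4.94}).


Chebyshev/Markov inequality: mu(|f| > eps) <= (||f||_p / eps)^p
Step 1: ||f||_3 / eps = 3.39 / 4.94 = 0.686235
Step 2: Raise to power p = 3:
  (0.686235)^3 = 0.32316
Step 3: Therefore mu(|f| > 4.94) <= 0.32316


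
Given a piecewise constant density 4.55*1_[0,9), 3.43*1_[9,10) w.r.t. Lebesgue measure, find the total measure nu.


Integrate each piece of the Radon-Nikodym derivative:
Step 1: integral_0^9 4.55 dx = 4.55*(9-0) = 4.55*9 = 40.95
Step 2: integral_9^10 3.43 dx = 3.43*(10-9) = 3.43*1 = 3.43
Total: 40.95 + 3.43 = 44.38


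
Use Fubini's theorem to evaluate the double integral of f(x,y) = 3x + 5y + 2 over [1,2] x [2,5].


By Fubini, integrate in x first, then y.
Step 1: Fix y, integrate over x in [1,2]:
  integral(3x + 5y + 2, x=1..2)
  = 3*(2^2 - 1^2)/2 + (5y + 2)*(2 - 1)
  = 4.5 + (5y + 2)*1
  = 4.5 + 5y + 2
  = 6.5 + 5y
Step 2: Integrate over y in [2,5]:
  integral(6.5 + 5y, y=2..5)
  = 6.5*3 + 5*(5^2 - 2^2)/2
  = 19.5 + 52.5
  = 72


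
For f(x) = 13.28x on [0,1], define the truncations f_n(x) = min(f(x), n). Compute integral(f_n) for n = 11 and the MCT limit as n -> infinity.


f(x) = 13.28x on [0,1]; f_n(x) = min(13.28x, n). At n = 11:
Step 1: f(x) reaches 11 at x = 11/13.28 = 0.828313
Step 2: integral(f_11) = integral(13.28x, 0, 0.828313) + integral(11, 0.828313, 1)
       = 13.28*0.828313^2/2 + 11*(1 - 0.828313)
       = 4.555723 + 1.888554
       = 6.444277
Step 3: As n -> infinity, f_n increases to f, so by MCT integral(f_n) -> integral(f) = 13.28/2 = 6.64.
Convergence: integral(f_11) = 6.444277 -> 6.64 as n -> infinity


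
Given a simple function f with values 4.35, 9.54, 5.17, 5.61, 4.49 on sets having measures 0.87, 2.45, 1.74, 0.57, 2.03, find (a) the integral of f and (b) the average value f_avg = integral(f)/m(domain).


Step 1: Integral = sum(value_i * measure_i)
= 4.35*0.87 + 9.54*2.45 + 5.17*1.74 + 5.61*0.57 + 4.49*2.03
= 3.7845 + 23.373 + 8.9958 + 3.1977 + 9.1147
= 48.4657
Step 2: Total measure of domain = 0.87 + 2.45 + 1.74 + 0.57 + 2.03 = 7.66
Step 3: Average value = 48.4657 / 7.66 = 6.327115


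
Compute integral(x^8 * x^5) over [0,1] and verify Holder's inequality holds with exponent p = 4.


Step 1: Exact integral of f*g = integral(x^13, 0, 1) = 1/14
     = 0.071429
Step 2: Holder bound with p=4, q=1.333333:
  ||f||_p = (integral x^32 dx)^(1/4) = (1/33)^(1/4) = 0.417226
  ||g||_q = (integral x^6.666667 dx)^(1/1.333333) = (1/7.666667)^(1/1.333333) = 0.217043
Step 3: Holder bound = ||f||_p * ||g||_q = 0.417226 * 0.217043 = 0.090556
Verification: 0.071429 <= 0.090556 (Holder holds)


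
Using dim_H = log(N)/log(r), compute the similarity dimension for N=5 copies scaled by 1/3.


For a self-similar set with N copies scaled by 1/r:
dim_H = log(N)/log(r) = log(5)/log(3)
= 1.609438/1.098612
= 1.464974


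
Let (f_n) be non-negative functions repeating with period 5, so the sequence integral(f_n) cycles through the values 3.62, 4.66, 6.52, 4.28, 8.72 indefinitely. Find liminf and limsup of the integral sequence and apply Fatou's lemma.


The sequence (integral(f_n)) is periodic with period 5, repeating the values 3.62, 4.66, 6.52, 4.28, 8.72 indefinitely.
Step 1: For a periodic sequence, every tail (a_m, a_(m+1), ...) contains all 5 period values infinitely often.
Step 2: Hence inf of every tail = min of the period values = min(3.62, 4.66, 6.52, 4.28, 8.72) = 3.62.
        liminf_n integral(f_n) = sup over m of (inf of tail from m) = 3.62.
Step 3: Similarly sup of every tail = max of the period values = 8.72.
        limsup_n integral(f_n) = 8.72.
Step 4: Fatou's lemma: integral(liminf_n f_n) <= liminf_n integral(f_n) = 3.62.
        So the integral of the pointwise liminf is at most 3.62.


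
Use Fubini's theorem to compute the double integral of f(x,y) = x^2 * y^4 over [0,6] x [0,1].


By Fubini's theorem, the double integral factors as a product of single integrals:
Step 1: integral_0^6 x^2 dx = [x^3/3] from 0 to 6
     = 6^3/3 = 72
Step 2: integral_0^1 y^4 dy = [y^5/5] from 0 to 1
     = 1^5/5 = 0.2
Step 3: Double integral = 72 * 0.2 = 14.4


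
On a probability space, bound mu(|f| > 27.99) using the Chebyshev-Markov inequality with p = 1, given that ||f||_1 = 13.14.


Chebyshev/Markov inequality: mu(|f| > eps) <= (||f||_p / eps)^p
Step 1: ||f||_1 / eps = 13.14 / 27.99 = 0.469453
Step 2: Raise to power p = 1:
  (0.469453)^1 = 0.469453
Step 3: Therefore mu(|f| > 27.99) <= 0.469453


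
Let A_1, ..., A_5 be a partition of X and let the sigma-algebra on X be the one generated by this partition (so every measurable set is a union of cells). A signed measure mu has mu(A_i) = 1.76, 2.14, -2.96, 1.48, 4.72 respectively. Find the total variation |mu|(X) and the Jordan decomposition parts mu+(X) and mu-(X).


Step 1: Every measurable set is a union of atoms (the cells / points), so a Hahn decomposition is
  obtained by grouping atoms by sign: P = union of atoms with mu > 0, N = union of the remaining atoms.
  Atoms in P (indices): 1, 2, 4, 5;  atoms in N (indices): 3
  Positive values: 1.76, 2.14, 1.48, 4.72
  Negative values: -2.96
Step 2: mu+(X) = mu(P) = sum of positive atom values = 10.1
Step 3: mu-(X) = -mu(N) = sum of |negative atom values| = 2.96
Step 4: |mu|(X) = mu+(X) + mu-(X) = 10.1 + 2.96 = 13.06


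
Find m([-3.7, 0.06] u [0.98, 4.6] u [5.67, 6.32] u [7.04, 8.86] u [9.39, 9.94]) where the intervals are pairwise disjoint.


For pairwise disjoint intervals, m(union) = sum of lengths.
= (0.06 - -3.7) + (4.6 - 0.98) + (6.32 - 5.67) + (8.86 - 7.04) + (9.94 - 9.39)
= 3.76 + 3.62 + 0.65 + 1.82 + 0.55
= 10.4


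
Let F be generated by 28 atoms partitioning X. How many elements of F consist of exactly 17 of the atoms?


Each element of F is a union of some subset of the 28 atoms.
Elements that are unions of exactly 17 atoms correspond to 17-element subsets of the 28 atoms.
Count = C(28, 17) = 28! / (17! * 11!) = 21474180.


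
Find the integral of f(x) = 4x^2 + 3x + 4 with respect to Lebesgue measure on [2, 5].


The Lebesgue integral of a Riemann-integrable function agrees with the Riemann integral.
Antiderivative F(x) = (4/3)x^3 + (3/2)x^2 + 4x
F(5) = (4/3)*5^3 + (3/2)*5^2 + 4*5
     = (4/3)*125 + (3/2)*25 + 4*5
     = 166.666667 + 37.5 + 20
     = 224.166667
F(2) = 24.666667
Integral = F(5) - F(2) = 224.166667 - 24.666667 = 199.5


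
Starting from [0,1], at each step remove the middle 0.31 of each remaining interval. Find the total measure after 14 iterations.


Step 1: At each step, fraction remaining = 1 - 0.31 = 0.69
Step 2: After 14 steps, measure = (0.69)^14
Result = 0.005545


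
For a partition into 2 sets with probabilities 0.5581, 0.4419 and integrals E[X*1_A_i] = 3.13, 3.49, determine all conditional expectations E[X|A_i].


For each cell A_i: E[X|A_i] = E[X*1_A_i] / P(A_i)
Step 1: E[X|A_1] = 3.13 / 0.5581 = 5.608314
Step 2: E[X|A_2] = 3.49 / 0.4419 = 7.897714
Verification: E[X] = sum E[X*1_A_i] = 3.13 + 3.49 = 6.62


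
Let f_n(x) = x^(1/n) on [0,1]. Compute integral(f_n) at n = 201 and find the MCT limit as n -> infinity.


At n = 201: f_201(x) = x^(1/201).
Step 1: integral(x^(1/201), 0, 1) = [x^(1/201+1) / (1/201+1)] from 0 to 1
     = 1 / (1/201 + 1) = 1 / ((201+1)/201) = 201/(201+1)
     = 201/202 = 0.99505
Step 2: As n -> infinity, f_n(x) = x^(1/n) -> 1 for x in (0,1], and f_n is increasing in n.
By MCT, lim_n integral(f_n) = integral(lim_n f_n) = integral(1, 0, 1) = 1.
Step 3: Verify convergence: 201/202 = 0.99505 -> 1


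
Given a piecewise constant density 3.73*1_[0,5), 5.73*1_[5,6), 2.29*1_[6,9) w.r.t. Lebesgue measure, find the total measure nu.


Integrate each piece of the Radon-Nikodym derivative:
Step 1: integral_0^5 3.73 dx = 3.73*(5-0) = 3.73*5 = 18.65
Step 2: integral_5^6 5.73 dx = 5.73*(6-5) = 5.73*1 = 5.73
Step 3: integral_6^9 2.29 dx = 2.29*(9-6) = 2.29*3 = 6.87
Total: 18.65 + 5.73 + 6.87 = 31.25


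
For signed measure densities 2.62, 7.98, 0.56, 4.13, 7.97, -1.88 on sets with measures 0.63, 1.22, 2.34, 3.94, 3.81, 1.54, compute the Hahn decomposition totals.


Step 1: Compute signed measure on each set:
  Set 1: 2.62 * 0.63 = 1.6506
  Set 2: 7.98 * 1.22 = 9.7356
  Set 3: 0.56 * 2.34 = 1.3104
  Set 4: 4.13 * 3.94 = 16.2722
  Set 5: 7.97 * 3.81 = 30.3657
  Set 6: -1.88 * 1.54 = -2.8952
Step 2: Total signed measure = (1.6506) + (9.7356) + (1.3104) + (16.2722) + (30.3657) + (-2.8952)
     = 56.4393
Step 3: Positive part mu+(X) = sum of positive contributions = 59.3345
Step 4: Negative part mu-(X) = |sum of negative contributions| = 2.8952


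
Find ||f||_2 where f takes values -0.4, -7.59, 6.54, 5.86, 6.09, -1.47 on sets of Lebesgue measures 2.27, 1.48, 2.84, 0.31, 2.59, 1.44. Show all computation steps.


Step 1: Compute |f_i|^2 for each value:
  |-0.4|^2 = 0.16
  |-7.59|^2 = 57.6081
  |6.54|^2 = 42.7716
  |5.86|^2 = 34.3396
  |6.09|^2 = 37.0881
  |-1.47|^2 = 2.1609
Step 2: Multiply by measures and sum:
  0.16 * 2.27 = 0.3632
  57.6081 * 1.48 = 85.259988
  42.7716 * 2.84 = 121.471344
  34.3396 * 0.31 = 10.645276
  37.0881 * 2.59 = 96.058179
  2.1609 * 1.44 = 3.111696
Sum = 0.3632 + 85.259988 + 121.471344 + 10.645276 + 96.058179 + 3.111696 = 316.909683
Step 3: Take the p-th root:
||f||_2 = (316.909683)^(1/2) = 17.801957


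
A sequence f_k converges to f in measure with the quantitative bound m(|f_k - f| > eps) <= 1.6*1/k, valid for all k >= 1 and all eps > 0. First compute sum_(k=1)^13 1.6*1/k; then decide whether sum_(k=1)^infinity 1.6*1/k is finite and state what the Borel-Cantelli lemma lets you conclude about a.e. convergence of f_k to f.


Step 1: List the terms 1.6*1/k for k = 1 to 13:
  k=1: 1.6
  k=2: 0.8
  k=3: 0.533333
  k=4: 0.4
  k=5: 0.32
  k=6: 0.266667
  k=7: 0.228571
  k=8: 0.2
  k=9: 0.177778
  k=10: 0.16
  k=11: 0.145455
  k=12: 0.133333
  k=13: 0.123077
Step 2: Partial sum = 1.6 + 0.8 + 0.533333 + 0.4 + 0.32 + 0.266667 + 0.228571 + 0.2 + 0.177778 + 0.16 + 0.145455 + 0.133333 + 0.123077
     = 5.088214
Step 3: The full series sum_(k>=1) 1.6*1/k diverges (harmonic series, p = 1; a nonzero constant multiple of a divergent series diverges).
Step 4: The (first) Borel-Cantelli lemma requires a summable sequence of measures, so it does not apply here;
        from this bound alone no conclusion about a.e. convergence can be drawn (convergence in measure still
        gives an a.e.-convergent subsequence, but not a.e. convergence of the whole sequence).
Conclusion: series diverges; Borel-Cantelli is inconclusive about a.e. convergence of f_k.


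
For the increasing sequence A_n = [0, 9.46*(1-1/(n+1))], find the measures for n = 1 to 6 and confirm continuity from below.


By continuity of measure from below: if A_n increases to A, then m(A_n) -> m(A).
Here A = [0, 9.46], so m(A) = 9.46
Step 1: a_1 = 9.46*(1 - 1/2) = 4.73, m(A_1) = 4.73
Step 2: a_2 = 9.46*(1 - 1/3) = 6.3067, m(A_2) = 6.3067
Step 3: a_3 = 9.46*(1 - 1/4) = 7.095, m(A_3) = 7.095
Step 4: a_4 = 9.46*(1 - 1/5) = 7.568, m(A_4) = 7.568
Step 5: a_5 = 9.46*(1 - 1/6) = 7.8833, m(A_5) = 7.8833
Step 6: a_6 = 9.46*(1 - 1/7) = 8.1086, m(A_6) = 8.1086
Limit: m(A_n) -> m([0,9.46]) = 9.46


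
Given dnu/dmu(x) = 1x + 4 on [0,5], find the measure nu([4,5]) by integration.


nu(A) = integral_A (dnu/dmu) dmu = integral_4^5 (1x + 4) dx
Step 1: Antiderivative F(x) = (1/2)x^2 + 4x
Step 2: F(5) = (1/2)*5^2 + 4*5 = 12.5 + 20 = 32.5
Step 3: F(4) = (1/2)*4^2 + 4*4 = 8 + 16 = 24
Step 4: nu([4,5]) = F(5) - F(4) = 32.5 - 24 = 8.5


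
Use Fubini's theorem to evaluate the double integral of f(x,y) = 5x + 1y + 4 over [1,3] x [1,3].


By Fubini, integrate in x first, then y.
Step 1: Fix y, integrate over x in [1,3]:
  integral(5x + 1y + 4, x=1..3)
  = 5*(3^2 - 1^2)/2 + (1y + 4)*(3 - 1)
  = 20 + (1y + 4)*2
  = 20 + 2y + 8
  = 28 + 2y
Step 2: Integrate over y in [1,3]:
  integral(28 + 2y, y=1..3)
  = 28*2 + 2*(3^2 - 1^2)/2
  = 56 + 8
  = 64


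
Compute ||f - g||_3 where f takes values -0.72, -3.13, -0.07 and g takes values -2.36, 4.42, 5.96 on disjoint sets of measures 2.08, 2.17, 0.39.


Step 1: Compute differences f_i - g_i:
  -0.72 - -2.36 = 1.64
  -3.13 - 4.42 = -7.55
  -0.07 - 5.96 = -6.03
Step 2: Compute |diff|^3 * measure for each set:
  |1.64|^3 * 2.08 = 4.410944 * 2.08 = 9.174764
  |-7.55|^3 * 2.17 = 430.368875 * 2.17 = 933.900459
  |-6.03|^3 * 0.39 = 219.256227 * 0.39 = 85.509929
Step 3: Sum = 1028.585151
Step 4: ||f-g||_3 = (1028.585151)^(1/3) = 10.09439


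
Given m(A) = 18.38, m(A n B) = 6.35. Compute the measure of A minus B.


m(A \ B) = m(A) - m(A n B)
= 18.38 - 6.35
= 12.03


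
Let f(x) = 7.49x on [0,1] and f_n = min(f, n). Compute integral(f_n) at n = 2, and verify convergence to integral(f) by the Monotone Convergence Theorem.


f(x) = 7.49x on [0,1]; f_n(x) = min(7.49x, n). At n = 2:
Step 1: f(x) reaches 2 at x = 2/7.49 = 0.267023
Step 2: integral(f_2) = integral(7.49x, 0, 0.267023) + integral(2, 0.267023, 1)
       = 7.49*0.267023^2/2 + 2*(1 - 0.267023)
       = 0.267023 + 1.465955
       = 1.732977
Step 3: As n -> infinity, f_n increases to f, so by MCT integral(f_n) -> integral(f) = 7.49/2 = 3.745.
Convergence: integral(f_2) = 1.732977 -> 3.745 as n -> infinity


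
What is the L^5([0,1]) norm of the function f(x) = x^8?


Step 1: ||f||_5 = (integral_0^1 |x^8|^5 dx)^(1/5)
     = (integral_0^1 x^40 dx)^(1/5)
Step 2: integral_0^1 x^40 dx = [x^41/(41)] from 0 to 1 = 1^41/41
     = 1/41 = 0.02439
Step 3: ||f||_5 = (0.02439)^(1/5) = 0.475821


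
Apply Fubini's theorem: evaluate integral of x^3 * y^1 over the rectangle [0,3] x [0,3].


By Fubini's theorem, the double integral factors as a product of single integrals:
Step 1: integral_0^3 x^3 dx = [x^4/4] from 0 to 3
     = 3^4/4 = 20.25
Step 2: integral_0^3 y^1 dy = [y^2/2] from 0 to 3
     = 3^2/2 = 4.5
Step 3: Double integral = 20.25 * 4.5 = 91.125


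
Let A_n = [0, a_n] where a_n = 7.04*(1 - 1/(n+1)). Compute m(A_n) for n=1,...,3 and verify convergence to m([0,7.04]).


By continuity of measure from below: if A_n increases to A, then m(A_n) -> m(A).
Here A = [0, 7.04], so m(A) = 7.04
Step 1: a_1 = 7.04*(1 - 1/2) = 3.52, m(A_1) = 3.52
Step 2: a_2 = 7.04*(1 - 1/3) = 4.6933, m(A_2) = 4.6933
Step 3: a_3 = 7.04*(1 - 1/4) = 5.28, m(A_3) = 5.28
Limit: m(A_n) -> m([0,7.04]) = 7.04


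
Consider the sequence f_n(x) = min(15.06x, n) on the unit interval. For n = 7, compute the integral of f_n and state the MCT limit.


f(x) = 15.06x on [0,1]; f_n(x) = min(15.06x, n). At n = 7:
Step 1: f(x) reaches 7 at x = 7/15.06 = 0.464807
Step 2: integral(f_7) = integral(15.06x, 0, 0.464807) + integral(7, 0.464807, 1)
       = 15.06*0.464807^2/2 + 7*(1 - 0.464807)
       = 1.626826 + 3.746348
       = 5.373174
Step 3: As n -> infinity, f_n increases to f, so by MCT integral(f_n) -> integral(f) = 15.06/2 = 7.53.
Convergence: integral(f_7) = 5.373174 -> 7.53 as n -> infinity


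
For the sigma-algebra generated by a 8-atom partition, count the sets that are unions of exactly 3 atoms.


Each element of F is a union of some subset of the 8 atoms.
Elements that are unions of exactly 3 atoms correspond to 3-element subsets of the 8 atoms.
Count = C(8, 3) = 8! / (3! * 5!) = 56.


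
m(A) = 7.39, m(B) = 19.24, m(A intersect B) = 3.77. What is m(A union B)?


By inclusion-exclusion: m(A u B) = m(A) + m(B) - m(A n B)
= 7.39 + 19.24 - 3.77
= 22.86


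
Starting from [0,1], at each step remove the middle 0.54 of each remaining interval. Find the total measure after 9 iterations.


Step 1: At each step, fraction remaining = 1 - 0.54 = 0.46
Step 2: After 9 steps, measure = (0.46)^9
Result = 9.221902e-04


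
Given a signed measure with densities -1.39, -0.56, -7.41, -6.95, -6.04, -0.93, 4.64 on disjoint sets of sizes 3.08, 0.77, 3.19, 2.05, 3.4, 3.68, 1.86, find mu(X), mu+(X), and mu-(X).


Step 1: Compute signed measure on each set:
  Set 1: -1.39 * 3.08 = -4.2812
  Set 2: -0.56 * 0.77 = -0.4312
  Set 3: -7.41 * 3.19 = -23.6379
  Set 4: -6.95 * 2.05 = -14.2475
  Set 5: -6.04 * 3.4 = -20.536
  Set 6: -0.93 * 3.68 = -3.4224
  Set 7: 4.64 * 1.86 = 8.6304
Step 2: Total signed measure = (-4.2812) + (-0.4312) + (-23.6379) + (-14.2475) + (-20.536) + (-3.4224) + (8.6304)
     = -57.9258
Step 3: Positive part mu+(X) = sum of positive contributions = 8.6304
Step 4: Negative part mu-(X) = |sum of negative contributions| = 66.5562


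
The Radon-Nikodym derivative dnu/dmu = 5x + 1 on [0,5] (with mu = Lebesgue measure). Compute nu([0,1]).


nu(A) = integral_A (dnu/dmu) dmu = integral_0^1 (5x + 1) dx
Step 1: Antiderivative F(x) = (5/2)x^2 + 1x
Step 2: F(1) = (5/2)*1^2 + 1*1 = 2.5 + 1 = 3.5
Step 3: F(0) = (5/2)*0^2 + 1*0 = 0.0 + 0 = 0.0
Step 4: nu([0,1]) = F(1) - F(0) = 3.5 - 0.0 = 3.5


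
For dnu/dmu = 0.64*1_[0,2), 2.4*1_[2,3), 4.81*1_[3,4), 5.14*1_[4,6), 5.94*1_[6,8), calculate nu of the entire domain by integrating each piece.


Integrate each piece of the Radon-Nikodym derivative:
Step 1: integral_0^2 0.64 dx = 0.64*(2-0) = 0.64*2 = 1.28
Step 2: integral_2^3 2.4 dx = 2.4*(3-2) = 2.4*1 = 2.4
Step 3: integral_3^4 4.81 dx = 4.81*(4-3) = 4.81*1 = 4.81
Step 4: integral_4^6 5.14 dx = 5.14*(6-4) = 5.14*2 = 10.28
Step 5: integral_6^8 5.94 dx = 5.94*(8-6) = 5.94*2 = 11.88
Total: 1.28 + 2.4 + 4.81 + 10.28 + 11.88 = 30.65


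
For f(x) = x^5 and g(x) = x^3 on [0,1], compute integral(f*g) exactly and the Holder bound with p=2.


Step 1: Exact integral of f*g = integral(x^8, 0, 1) = 1/9
     = 0.111111
Step 2: Holder bound with p=2, q=2:
  ||f||_p = (integral x^10 dx)^(1/2) = (1/11)^(1/2) = 0.301511
  ||g||_q = (integral x^6 dx)^(1/2) = (1/7)^(1/2) = 0.377964
Step 3: Holder bound = ||f||_p * ||g||_q = 0.301511 * 0.377964 = 0.113961
Verification: 0.111111 <= 0.113961 (Holder holds)


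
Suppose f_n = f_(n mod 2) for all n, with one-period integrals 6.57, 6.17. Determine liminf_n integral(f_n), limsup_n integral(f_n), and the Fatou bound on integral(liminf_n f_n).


The sequence (integral(f_n)) is periodic with period 2, repeating the values 6.57, 6.17 indefinitely.
Step 1: For a periodic sequence, every tail (a_m, a_(m+1), ...) contains all 2 period values infinitely often.
Step 2: Hence inf of every tail = min of the period values = min(6.57, 6.17) = 6.17.
        liminf_n integral(f_n) = sup over m of (inf of tail from m) = 6.17.
Step 3: Similarly sup of every tail = max of the period values = 6.57.
        limsup_n integral(f_n) = 6.57.
Step 4: Fatou's lemma: integral(liminf_n f_n) <= liminf_n integral(f_n) = 6.17.
        So the integral of the pointwise liminf is at most 6.17.


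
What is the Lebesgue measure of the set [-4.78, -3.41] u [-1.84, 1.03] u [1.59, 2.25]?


For pairwise disjoint intervals, m(union) = sum of lengths.
= (-3.41 - -4.78) + (1.03 - -1.84) + (2.25 - 1.59)
= 1.37 + 2.87 + 0.66
= 4.9


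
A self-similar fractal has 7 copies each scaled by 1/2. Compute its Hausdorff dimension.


For a self-similar set with N copies scaled by 1/r:
dim_H = log(N)/log(r) = log(7)/log(2)
= 1.94591/0.693147
= 2.807355


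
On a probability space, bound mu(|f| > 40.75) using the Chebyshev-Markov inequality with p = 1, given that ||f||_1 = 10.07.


Chebyshev/Markov inequality: mu(|f| > eps) <= (||f||_p / eps)^p
Step 1: ||f||_1 / eps = 10.07 / 40.75 = 0.247117
Step 2: Raise to power p = 1:
  (0.247117)^1 = 0.247117
Step 3: Therefore mu(|f| > 40.75) <= 0.247117


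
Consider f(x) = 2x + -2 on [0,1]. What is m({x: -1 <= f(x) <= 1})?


f^(-1)([-1, 1]) = {x : -1 <= 2x + -2 <= 1}
Solving: (-1 - -2)/2 <= x <= (1 - -2)/2
= [0.5, 1.5]
Intersecting with [0,1]: [0.5, 1]
Measure = 1 - 0.5 = 0.5


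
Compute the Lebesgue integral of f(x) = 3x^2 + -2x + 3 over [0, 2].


The Lebesgue integral of a Riemann-integrable function agrees with the Riemann integral.
Antiderivative F(x) = (3/3)x^3 + (-2/2)x^2 + 3x
F(2) = (3/3)*2^3 + (-2/2)*2^2 + 3*2
     = (3/3)*8 + (-2/2)*4 + 3*2
     = 8 + -4 + 6
     = 10
F(0) = 0.0
Integral = F(2) - F(0) = 10 - 0.0 = 10


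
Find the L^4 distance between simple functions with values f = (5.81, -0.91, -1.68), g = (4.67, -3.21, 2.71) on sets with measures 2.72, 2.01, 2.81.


Step 1: Compute differences f_i - g_i:
  5.81 - 4.67 = 1.14
  -0.91 - -3.21 = 2.3
  -1.68 - 2.71 = -4.39
Step 2: Compute |diff|^4 * measure for each set:
  |1.14|^4 * 2.72 = 1.68896 * 2.72 = 4.593972
  |2.3|^4 * 2.01 = 27.9841 * 2.01 = 56.248041
  |-4.39|^4 * 2.81 = 371.413838 * 2.81 = 1043.672886
Step 3: Sum = 1104.514899
Step 4: ||f-g||_4 = (1104.514899)^(1/4) = 5.764915


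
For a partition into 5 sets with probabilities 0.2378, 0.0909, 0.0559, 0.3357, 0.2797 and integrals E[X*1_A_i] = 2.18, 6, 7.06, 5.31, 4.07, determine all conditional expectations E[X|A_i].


For each cell A_i: E[X|A_i] = E[X*1_A_i] / P(A_i)
Step 1: E[X|A_1] = 2.18 / 0.2378 = 9.167368
Step 2: E[X|A_2] = 6 / 0.0909 = 66.006601
Step 3: E[X|A_3] = 7.06 / 0.0559 = 126.296959
Step 4: E[X|A_4] = 5.31 / 0.3357 = 15.817694
Step 5: E[X|A_5] = 4.07 / 0.2797 = 14.551305
Verification: E[X] = sum E[X*1_A_i] = 2.18 + 6 + 7.06 + 5.31 + 4.07 = 24.62


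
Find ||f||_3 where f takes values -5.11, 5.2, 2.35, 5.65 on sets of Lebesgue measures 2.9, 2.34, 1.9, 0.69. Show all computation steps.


Step 1: Compute |f_i|^3 for each value:
  |-5.11|^3 = 133.432831
  |5.2|^3 = 140.608
  |2.35|^3 = 12.977875
  |5.65|^3 = 180.362125
Step 2: Multiply by measures and sum:
  133.432831 * 2.9 = 386.95521
  140.608 * 2.34 = 329.02272
  12.977875 * 1.9 = 24.657963
  180.362125 * 0.69 = 124.449866
Sum = 386.95521 + 329.02272 + 24.657963 + 124.449866 = 865.085759
Step 3: Take the p-th root:
||f||_3 = (865.085759)^(1/3) = 9.528394


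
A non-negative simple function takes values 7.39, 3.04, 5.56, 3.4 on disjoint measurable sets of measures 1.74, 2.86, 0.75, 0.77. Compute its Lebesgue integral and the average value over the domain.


Step 1: Integral = sum(value_i * measure_i)
= 7.39*1.74 + 3.04*2.86 + 5.56*0.75 + 3.4*0.77
= 12.8586 + 8.6944 + 4.17 + 2.618
= 28.341
Step 2: Total measure of domain = 1.74 + 2.86 + 0.75 + 0.77 = 6.12
Step 3: Average value = 28.341 / 6.12 = 4.630882


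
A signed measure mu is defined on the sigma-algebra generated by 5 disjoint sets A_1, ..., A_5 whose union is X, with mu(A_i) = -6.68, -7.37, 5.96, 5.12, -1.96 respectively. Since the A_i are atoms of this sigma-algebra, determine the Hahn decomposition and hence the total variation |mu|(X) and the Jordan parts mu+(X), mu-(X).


Step 1: Every measurable set is a union of atoms (the cells / points), so a Hahn decomposition is
  obtained by grouping atoms by sign: P = union of atoms with mu > 0, N = union of the remaining atoms.
  Atoms in P (indices): 3, 4;  atoms in N (indices): 1, 2, 5
  Positive values: 5.96, 5.12
  Negative values: -6.68, -7.37, -1.96
Step 2: mu+(X) = mu(P) = sum of positive atom values = 11.08
Step 3: mu-(X) = -mu(N) = sum of |negative atom values| = 16.01
Step 4: |mu|(X) = mu+(X) + mu-(X) = 11.08 + 16.01 = 27.09


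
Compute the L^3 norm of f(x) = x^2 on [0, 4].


Step 1: ||f||_3 = (integral_0^4 |x^2|^3 dx)^(1/3)
     = (integral_0^4 x^6 dx)^(1/3)
Step 2: integral_0^4 x^6 dx = [x^7/(7)] from 0 to 4 = 4^7/7
     = 16384/7 = 2340.571429
Step 3: ||f||_3 = (2340.571429)^(1/3) = 13.277225


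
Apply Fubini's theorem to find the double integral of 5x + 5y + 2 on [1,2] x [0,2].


By Fubini, integrate in x first, then y.
Step 1: Fix y, integrate over x in [1,2]:
  integral(5x + 5y + 2, x=1..2)
  = 5*(2^2 - 1^2)/2 + (5y + 2)*(2 - 1)
  = 7.5 + (5y + 2)*1
  = 7.5 + 5y + 2
  = 9.5 + 5y
Step 2: Integrate over y in [0,2]:
  integral(9.5 + 5y, y=0..2)
  = 9.5*2 + 5*(2^2 - 0^2)/2
  = 19 + 10
  = 29


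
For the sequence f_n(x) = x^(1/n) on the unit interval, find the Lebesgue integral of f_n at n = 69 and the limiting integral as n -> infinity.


At n = 69: f_69(x) = x^(1/69).
Step 1: integral(x^(1/69), 0, 1) = [x^(1/69+1) / (1/69+1)] from 0 to 1
     = 1 / (1/69 + 1) = 1 / ((69+1)/69) = 69/(69+1)
     = 69/70 = 0.985714
Step 2: As n -> infinity, f_n(x) = x^(1/n) -> 1 for x in (0,1], and f_n is increasing in n.
By MCT, lim_n integral(f_n) = integral(lim_n f_n) = integral(1, 0, 1) = 1.
Step 3: Verify convergence: 69/70 = 0.985714 -> 1


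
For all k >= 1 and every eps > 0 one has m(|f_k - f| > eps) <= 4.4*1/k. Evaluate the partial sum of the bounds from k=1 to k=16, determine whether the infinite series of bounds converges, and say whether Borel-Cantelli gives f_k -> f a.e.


Step 1: List the terms 4.4*1/k for k = 1 to 16:
  k=1: 4.4
  k=2: 2.2
  k=3: 1.466667
  k=4: 1.1
  k=5: 0.88
  k=6: 0.733333
  k=7: 0.628571
  k=8: 0.55
  k=9: 0.488889
  k=10: 0.44
  k=11: 0.4
  k=12: 0.366667
  k=13: 0.338462
  k=14: 0.314286
  k=15: 0.293333
  k=16: 0.275
Step 2: Partial sum = 4.4 + 2.2 + 1.466667 + 1.1 + 0.88 + 0.733333 + 0.628571 + 0.55 + 0.488889 + 0.44 + 0.4 + 0.366667 + 0.338462 + 0.314286 + 0.293333 + 0.275
     = 14.875208
Step 3: The full series sum_(k>=1) 4.4*1/k diverges (harmonic series, p = 1; a nonzero constant multiple of a divergent series diverges).
Step 4: The (first) Borel-Cantelli lemma requires a summable sequence of measures, so it does not apply here;
        from this bound alone no conclusion about a.e. convergence can be drawn (convergence in measure still
        gives an a.e.-convergent subsequence, but not a.e. convergence of the whole sequence).
Conclusion: series diverges; Borel-Cantelli is inconclusive about a.e. convergence of f_k.


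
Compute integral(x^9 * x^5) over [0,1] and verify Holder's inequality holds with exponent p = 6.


Step 1: Exact integral of f*g = integral(x^14, 0, 1) = 1/15
     = 0.066667
Step 2: Holder bound with p=6, q=1.2:
  ||f||_p = (integral x^54 dx)^(1/6) = (1/55)^(1/6) = 0.51279
  ||g||_q = (integral x^6 dx)^(1/1.2) = (1/7)^(1/1.2) = 0.197584
Step 3: Holder bound = ||f||_p * ||g||_q = 0.51279 * 0.197584 = 0.101319
Verification: 0.066667 <= 0.101319 (Holder holds)


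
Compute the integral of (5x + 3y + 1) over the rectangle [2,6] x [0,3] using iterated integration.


By Fubini, integrate in x first, then y.
Step 1: Fix y, integrate over x in [2,6]:
  integral(5x + 3y + 1, x=2..6)
  = 5*(6^2 - 2^2)/2 + (3y + 1)*(6 - 2)
  = 80 + (3y + 1)*4
  = 80 + 12y + 4
  = 84 + 12y
Step 2: Integrate over y in [0,3]:
  integral(84 + 12y, y=0..3)
  = 84*3 + 12*(3^2 - 0^2)/2
  = 252 + 54
  = 306


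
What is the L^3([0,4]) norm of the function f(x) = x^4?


Step 1: ||f||_3 = (integral_0^4 |x^4|^3 dx)^(1/3)
     = (integral_0^4 x^12 dx)^(1/3)
Step 2: integral_0^4 x^12 dx = [x^13/(13)] from 0 to 4 = 4^13/13
     = 67108864/13 = 5.162220e+06
Step 3: ||f||_3 = (5.162220e+06)^(1/3) = 172.827234


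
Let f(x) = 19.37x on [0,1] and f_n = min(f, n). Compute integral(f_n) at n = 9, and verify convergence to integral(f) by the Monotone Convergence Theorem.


f(x) = 19.37x on [0,1]; f_n(x) = min(19.37x, n). At n = 9:
Step 1: f(x) reaches 9 at x = 9/19.37 = 0.464636
Step 2: integral(f_9) = integral(19.37x, 0, 0.464636) + integral(9, 0.464636, 1)
       = 19.37*0.464636^2/2 + 9*(1 - 0.464636)
       = 2.090862 + 4.818276
       = 6.909138
Step 3: As n -> infinity, f_n increases to f, so by MCT integral(f_n) -> integral(f) = 19.37/2 = 9.685.
Convergence: integral(f_9) = 6.909138 -> 9.685 as n -> infinity


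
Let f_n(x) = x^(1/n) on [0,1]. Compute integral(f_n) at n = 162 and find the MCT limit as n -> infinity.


At n = 162: f_162(x) = x^(1/162).
Step 1: integral(x^(1/162), 0, 1) = [x^(1/162+1) / (1/162+1)] from 0 to 1
     = 1 / (1/162 + 1) = 1 / ((162+1)/162) = 162/(162+1)
     = 162/163 = 0.993865
Step 2: As n -> infinity, f_n(x) = x^(1/n) -> 1 for x in (0,1], and f_n is increasing in n.
By MCT, lim_n integral(f_n) = integral(lim_n f_n) = integral(1, 0, 1) = 1.
Step 3: Verify convergence: 162/163 = 0.993865 -> 1


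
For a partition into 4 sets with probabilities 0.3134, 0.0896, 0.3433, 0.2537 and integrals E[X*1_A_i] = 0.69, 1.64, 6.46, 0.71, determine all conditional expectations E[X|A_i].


For each cell A_i: E[X|A_i] = E[X*1_A_i] / P(A_i)
Step 1: E[X|A_1] = 0.69 / 0.3134 = 2.201659
Step 2: E[X|A_2] = 1.64 / 0.0896 = 18.303571
Step 3: E[X|A_3] = 6.46 / 0.3433 = 18.817361
Step 4: E[X|A_4] = 0.71 / 0.2537 = 2.798581
Verification: E[X] = sum E[X*1_A_i] = 0.69 + 1.64 + 6.46 + 0.71 = 9.5


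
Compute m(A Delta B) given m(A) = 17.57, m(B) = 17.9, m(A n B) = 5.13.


m(A Delta B) = m(A) + m(B) - 2*m(A n B)
= 17.57 + 17.9 - 2*5.13
= 17.57 + 17.9 - 10.26
= 25.21


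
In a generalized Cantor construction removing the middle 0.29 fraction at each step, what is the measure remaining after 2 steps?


Step 1: At each step, fraction remaining = 1 - 0.29 = 0.71
Step 2: After 2 steps, measure = (0.71)^2
Step 3: Computing the power step by step:
  After step 1: 0.71
  After step 2: 0.5041
Result = 0.5041


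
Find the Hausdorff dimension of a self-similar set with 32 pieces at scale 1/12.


For a self-similar set with N copies scaled by 1/r:
dim_H = log(N)/log(r) = log(32)/log(12)
= 3.465736/2.484907
= 1.394715


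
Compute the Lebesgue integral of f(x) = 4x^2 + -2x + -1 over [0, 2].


The Lebesgue integral of a Riemann-integrable function agrees with the Riemann integral.
Antiderivative F(x) = (4/3)x^3 + (-2/2)x^2 + -1x
F(2) = (4/3)*2^3 + (-2/2)*2^2 + -1*2
     = (4/3)*8 + (-2/2)*4 + -1*2
     = 10.666667 + -4 + -2
     = 4.666667
F(0) = 0.0
Integral = F(2) - F(0) = 4.666667 - 0.0 = 4.666667


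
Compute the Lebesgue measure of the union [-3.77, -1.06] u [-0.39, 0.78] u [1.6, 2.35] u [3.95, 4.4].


For pairwise disjoint intervals, m(union) = sum of lengths.
= (-1.06 - -3.77) + (0.78 - -0.39) + (2.35 - 1.6) + (4.4 - 3.95)
= 2.71 + 1.17 + 0.75 + 0.45
= 5.08


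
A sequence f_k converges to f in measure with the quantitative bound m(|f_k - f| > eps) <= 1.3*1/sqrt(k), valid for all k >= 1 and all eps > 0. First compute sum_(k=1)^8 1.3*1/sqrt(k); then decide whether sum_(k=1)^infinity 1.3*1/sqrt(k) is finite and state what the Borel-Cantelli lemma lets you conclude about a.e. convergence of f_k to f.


Step 1: List the terms 1.3*1/sqrt(k) for k = 1 to 8:
  k=1: 1.3
  k=2: 0.919239
  k=3: 0.750555
  k=4: 0.65
  k=5: 0.581378
  k=6: 0.530723
  k=7: 0.491354
  k=8: 0.459619
Step 2: Partial sum = 1.3 + 0.919239 + 0.750555 + 0.65 + 0.581378 + 0.530723 + 0.491354 + 0.459619
     = 5.682868
Step 3: The full series sum_(k>=1) 1.3*1/sqrt(k) diverges (p-series with p = 1/2 <= 1; a nonzero constant multiple of a divergent series diverges).
Step 4: The (first) Borel-Cantelli lemma requires a summable sequence of measures, so it does not apply here;
        from this bound alone no conclusion about a.e. convergence can be drawn (convergence in measure still
        gives an a.e.-convergent subsequence, but not a.e. convergence of the whole sequence).
Conclusion: series diverges; Borel-Cantelli is inconclusive about a.e. convergence of f_k.
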